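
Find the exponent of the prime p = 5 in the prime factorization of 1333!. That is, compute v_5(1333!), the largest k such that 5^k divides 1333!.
v_5(1333!) = 331

Legendre's formula: v_p(n!) = Σ_{k ≥ 1} ⌊n / p^k⌋. For p = 5, n = 1333, the terms are:
  ⌊1333/5^1⌋ = ⌊1333/5⌋ = 266
  ⌊1333/5^2⌋ = ⌊1333/25⌋ = 53
  ⌊1333/5^3⌋ = ⌊1333/125⌋ = 10
  ⌊1333/5^4⌋ = ⌊1333/625⌋ = 2
(the next term ⌊1333/5^5⌋ = 0, terminating the sum). Summing: v_5(1333!) = 266 + 53 + 10 + 2 = 331.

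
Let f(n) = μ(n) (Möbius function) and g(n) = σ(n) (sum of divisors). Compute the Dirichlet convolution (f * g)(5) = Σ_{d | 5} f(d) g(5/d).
(μ * σ)(5) = 5

Divisors of 5: [1, 5]. For each d | 5:
  d = 1: μ(1) · σ(5/1) = 1 · 6 = 6
  d = 5: μ(5) · σ(5/5) = -1 · 1 = -1
Summing: (μ * σ)(5) = 6 + -1 = 5.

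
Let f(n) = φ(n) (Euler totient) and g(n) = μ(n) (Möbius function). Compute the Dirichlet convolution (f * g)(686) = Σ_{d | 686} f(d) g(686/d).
(φ * μ)(686) = 0

Divisors of 686: [1, 2, 7, 14, 49, 98, 343, 686]. For each d | 686:
  d = 1: φ(1) · μ(686/1) = 1 · 0 = 0
  d = 2: φ(2) · μ(686/2) = 1 · 0 = 0
  d = 7: φ(7) · μ(686/7) = 6 · 0 = 0
  d = 14: φ(14) · μ(686/14) = 6 · 0 = 0
  d = 49: φ(49) · μ(686/49) = 42 · 1 = 42
  d = 98: φ(98) · μ(686/98) = 42 · -1 = -42
  d = 343: φ(343) · μ(686/343) = 294 · -1 = -294
  d = 686: φ(686) · μ(686/686) = 294 · 1 = 294
Summing: (φ * μ)(686) = 0 + 0 + 0 + 0 + 42 + -42 + -294 + 294 = 0.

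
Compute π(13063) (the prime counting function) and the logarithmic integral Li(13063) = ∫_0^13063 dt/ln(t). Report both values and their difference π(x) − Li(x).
π(13063) = 1556;  Li(13063) ≈ 1573.76;  π(x) − Li(x) ≈ -17.76.

Direct count of primes ≤ 13063 gives π(13063) = 1556. Numerical evaluation of the logarithmic integral gives Li(13063) ≈ 1573.76. The difference π(x) − Li(x) ≈ -17.76 is typically negative for small/moderate x (Li(x) overestimates), though Littlewood's theorem shows this sign changes infinitely often.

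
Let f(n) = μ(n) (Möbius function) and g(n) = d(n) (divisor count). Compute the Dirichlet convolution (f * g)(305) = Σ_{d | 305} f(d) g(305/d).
(μ * d)(305) = 1

Divisors of 305: [1, 5, 61, 305]. For each d | 305:
  d = 1: μ(1) · d(305/1) = 1 · 4 = 4
  d = 5: μ(5) · d(305/5) = -1 · 2 = -2
  d = 61: μ(61) · d(305/61) = -1 · 2 = -2
  d = 305: μ(305) · d(305/305) = 1 · 1 = 1
Summing: (μ * d)(305) = 4 + -2 + -2 + 1 = 1.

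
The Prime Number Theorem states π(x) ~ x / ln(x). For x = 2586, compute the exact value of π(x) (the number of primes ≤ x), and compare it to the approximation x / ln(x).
π(2586) = 376;  x/ln(x) ≈ 329.10;  relative error ≈ 12.47%.

Directly count primes up to 2586: π(2586) = 376. The PNT approximation gives 2586/ln(2586) ≈ 2586/7.85787 ≈ 329.10. Relative error (π(x) − x/ln(x)) / π(x) ≈ 12.47%; the approximation is known to undercount slightly (Li(x) is a better estimate).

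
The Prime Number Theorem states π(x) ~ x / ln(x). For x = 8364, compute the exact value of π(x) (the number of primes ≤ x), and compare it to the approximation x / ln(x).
π(8364) = 1047;  x/ln(x) ≈ 926.07;  relative error ≈ 11.55%.

Directly count primes up to 8364: π(8364) = 1047. The PNT approximation gives 8364/ln(8364) ≈ 8364/9.03169 ≈ 926.07. Relative error (π(x) − x/ln(x)) / π(x) ≈ 11.55%; the approximation is known to undercount slightly (Li(x) is a better estimate).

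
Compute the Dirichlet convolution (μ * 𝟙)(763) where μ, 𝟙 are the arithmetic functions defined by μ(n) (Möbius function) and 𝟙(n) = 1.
(μ * 𝟙)(763) = 0

Divisors of 763: [1, 7, 109, 763]. For each d | 763:
  d = 1: μ(1) · 𝟙(763/1) = 1 · 1 = 1
  d = 7: μ(7) · 𝟙(763/7) = -1 · 1 = -1
  d = 109: μ(109) · 𝟙(763/109) = -1 · 1 = -1
  d = 763: μ(763) · 𝟙(763/763) = 1 · 1 = 1
Summing: (μ * 𝟙)(763) = 1 + -1 + -1 + 1 = 0.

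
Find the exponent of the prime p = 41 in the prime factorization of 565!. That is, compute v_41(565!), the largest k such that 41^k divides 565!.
v_41(565!) = 13

Legendre's formula: v_p(n!) = Σ_{k ≥ 1} ⌊n / p^k⌋. For p = 41, n = 565, the terms are:
  ⌊565/41^1⌋ = ⌊565/41⌋ = 13
(the next term ⌊565/41^2⌋ = 0, terminating the sum). Summing: v_41(565!) = 13 = 13.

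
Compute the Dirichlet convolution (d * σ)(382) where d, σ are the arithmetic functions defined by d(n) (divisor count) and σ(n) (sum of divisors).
(d * σ)(382) = 970

Divisors of 382: [1, 2, 191, 382]. For each d | 382:
  d = 1: d(1) · σ(382/1) = 1 · 576 = 576
  d = 2: d(2) · σ(382/2) = 2 · 192 = 384
  d = 191: d(191) · σ(382/191) = 2 · 3 = 6
  d = 382: d(382) · σ(382/382) = 4 · 1 = 4
Summing: (d * σ)(382) = 576 + 384 + 6 + 4 = 970.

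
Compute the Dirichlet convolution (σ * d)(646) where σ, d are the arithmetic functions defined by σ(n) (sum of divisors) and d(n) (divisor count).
(σ * d)(646) = 2200

Divisors of 646: [1, 2, 17, 19, 34, 38, 323, 646]. For each d | 646:
  d = 1: σ(1) · d(646/1) = 1 · 8 = 8
  d = 2: σ(2) · d(646/2) = 3 · 4 = 12
  d = 17: σ(17) · d(646/17) = 18 · 4 = 72
  d = 19: σ(19) · d(646/19) = 20 · 4 = 80
  d = 34: σ(34) · d(646/34) = 54 · 2 = 108
  d = 38: σ(38) · d(646/38) = 60 · 2 = 120
  d = 323: σ(323) · d(646/323) = 360 · 2 = 720
  d = 646: σ(646) · d(646/646) = 1080 · 1 = 1080
Summing: (σ * d)(646) = 8 + 12 + 72 + 80 + 108 + 120 + 720 + 1080 = 2200.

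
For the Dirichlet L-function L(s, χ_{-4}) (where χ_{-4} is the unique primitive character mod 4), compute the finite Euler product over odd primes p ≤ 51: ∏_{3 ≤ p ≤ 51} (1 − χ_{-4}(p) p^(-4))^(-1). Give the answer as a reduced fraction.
∏ = 424022009220093808147330044599350686845258380222853/428762185161728930691534489551822091105495385374720

The odd primes p ≤ 51 are [3, 5, 7, 11, 13, 17, 19, 23, 29, 31, 37, 41, 43, 47]. For each, χ(p) = 1 if p ≡ 1 mod 4, χ(p) = −1 if p ≡ 3 mod 4. Taking (1 − χ(p)/p^4)^(-1) = p^4/(p^4 − χ(p)): (1 − (-1)/3^4)^(-1) · (1 − (1)/5^4)^(-1) · (1 − (-1)/7^4)^(-1) · (1 − (-1)/11^4)^(-1) · (1 − (1)/13^4)^(-1) · (1 − (1)/17^4)^(-1) · (1 − (-1)/19^4)^(-1) · (1 − (-1)/23^4)^(-1) · (1 − (1)/29^4)^(-1) · (1 − (-1)/31^4)^(-1) · (1 − (1)/37^4)^(-1) · (1 − (1)/41^4)^(-1) · (1 − (-1)/43^4)^(-1) · (1 − (-1)/47^4)^(-1) = 424022009220093808147330044599350686845258380222853/428762185161728930691534489551822091105495385374720.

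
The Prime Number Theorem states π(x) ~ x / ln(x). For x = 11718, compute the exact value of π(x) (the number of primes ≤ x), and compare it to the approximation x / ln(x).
π(11718) = 1406;  x/ln(x) ≈ 1250.74;  relative error ≈ 11.04%.

Directly count primes up to 11718: π(11718) = 1406. The PNT approximation gives 11718/ln(11718) ≈ 11718/9.36888 ≈ 1250.74. Relative error (π(x) − x/ln(x)) / π(x) ≈ 11.04%; the approximation is known to undercount slightly (Li(x) is a better estimate).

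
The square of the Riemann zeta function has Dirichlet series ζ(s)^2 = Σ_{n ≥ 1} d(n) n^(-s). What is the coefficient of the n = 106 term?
d(106) = 4

ζ(s)^2 = (Σ 1/m^s)(Σ 1/k^s). The coefficient of 1/n^s in the product is the number of ordered pairs (m, k) with mk = n, which equals d(n). For n = 106, divisors are [1, 2, 53, 106], so d(106) = 4.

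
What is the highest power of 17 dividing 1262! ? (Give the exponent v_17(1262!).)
v_17(1262!) = 78

Legendre's formula: v_p(n!) = Σ_{k ≥ 1} ⌊n / p^k⌋. For p = 17, n = 1262, the terms are:
  ⌊1262/17^1⌋ = ⌊1262/17⌋ = 74
  ⌊1262/17^2⌋ = ⌊1262/289⌋ = 4
(the next term ⌊1262/17^3⌋ = 0, terminating the sum). Summing: v_17(1262!) = 74 + 4 = 78.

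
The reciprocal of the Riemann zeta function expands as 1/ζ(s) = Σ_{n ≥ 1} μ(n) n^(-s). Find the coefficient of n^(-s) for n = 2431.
μ(2431) = -1

Factor n = 2431 = 11 · 13 · 17. μ(n) = 0 if any exponent ≥ 2 (not squarefree); otherwise μ(n) = (−1)^{ω(n)} where ω(n) is the number of distinct prime factors. Applying: μ(2431) = -1.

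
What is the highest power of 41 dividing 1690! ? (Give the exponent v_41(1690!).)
v_41(1690!) = 42

Legendre's formula: v_p(n!) = Σ_{k ≥ 1} ⌊n / p^k⌋. For p = 41, n = 1690, the terms are:
  ⌊1690/41^1⌋ = ⌊1690/41⌋ = 41
  ⌊1690/41^2⌋ = ⌊1690/1681⌋ = 1
(the next term ⌊1690/41^3⌋ = 0, terminating the sum). Summing: v_41(1690!) = 41 + 1 = 42.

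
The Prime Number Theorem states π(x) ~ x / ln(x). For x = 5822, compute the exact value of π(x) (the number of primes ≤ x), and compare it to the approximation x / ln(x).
π(5822) = 764;  x/ln(x) ≈ 671.56;  relative error ≈ 12.10%.

Directly count primes up to 5822: π(5822) = 764. The PNT approximation gives 5822/ln(5822) ≈ 5822/8.66940 ≈ 671.56. Relative error (π(x) − x/ln(x)) / π(x) ≈ 12.10%; the approximation is known to undercount slightly (Li(x) is a better estimate).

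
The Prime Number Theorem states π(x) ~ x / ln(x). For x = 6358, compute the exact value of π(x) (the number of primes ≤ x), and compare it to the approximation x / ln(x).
π(6358) = 827;  x/ln(x) ≈ 726.01;  relative error ≈ 12.21%.

Directly count primes up to 6358: π(6358) = 827. The PNT approximation gives 6358/ln(6358) ≈ 6358/8.75747 ≈ 726.01. Relative error (π(x) − x/ln(x)) / π(x) ≈ 12.21%; the approximation is known to undercount slightly (Li(x) is a better estimate).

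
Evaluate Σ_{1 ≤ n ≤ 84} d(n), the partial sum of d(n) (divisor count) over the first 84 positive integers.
Σ_{n ≤ 84} d(n) = 391

Compute d(n) for each 1 ≤ n ≤ 84: d(1) = 1, d(2) = 2, d(3) = 2, d(4) = 3, d(5) = 2, d(6) = 4, d(7) = 2, d(8) = 4, d(9) = 3, d(10) = 4, d(11) = 2, d(12) = 6, d(13) = 2, d(14) = 4, d(15) = 4, d(16) = 5, d(17) = 2, d(18) = 6, d(19) = 2, d(20) = 6, d(21) = 4, d(22) = 4, d(23) = 2, d(24) = 8, d(25) = 3, d(26) = 4, d(27) = 4, d(28) = 6, d(29) = 2, d(30) = 8, d(31) = 2, d(32) = 6, d(33) = 4, d(34) = 4, d(35) = 4, d(36) = 9, d(37) = 2, d(38) = 4, d(39) = 4, d(40) = 8, d(41) = 2, d(42) = 8, d(43) = 2, d(44) = 6, d(45) = 6, d(46) = 4, d(47) = 2, d(48) = 10, d(49) = 3, d(50) = 6, d(51) = 4, d(52) = 6, d(53) = 2, d(54) = 8, d(55) = 4, d(56) = 8, d(57) = 4, d(58) = 4, d(59) = 2, d(60) = 12, d(61) = 2, d(62) = 4, d(63) = 6, d(64) = 7, d(65) = 4, d(66) = 8, d(67) = 2, d(68) = 6, d(69) = 4, d(70) = 8, d(71) = 2, d(72) = 12, d(73) = 2, d(74) = 4, d(75) = 6, d(76) = 6, d(77) = 4, d(78) = 8, d(79) = 2, d(80) = 10, d(81) = 5, d(82) = 4, d(83) = 2, d(84) = 12. Summing all 84 values: 391. (Dirichlet's divisor formula: Σ_{n ≤ x} d(n) = x ln(x) + (2γ − 1) x + O(√x). For x = 84, the asymptotic estimate is ≈ 385.16.)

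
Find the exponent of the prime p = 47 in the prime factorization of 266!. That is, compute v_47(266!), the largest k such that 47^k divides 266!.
v_47(266!) = 5

Legendre's formula: v_p(n!) = Σ_{k ≥ 1} ⌊n / p^k⌋. For p = 47, n = 266, the terms are:
  ⌊266/47^1⌋ = ⌊266/47⌋ = 5
(the next term ⌊266/47^2⌋ = 0, terminating the sum). Summing: v_47(266!) = 5 = 5.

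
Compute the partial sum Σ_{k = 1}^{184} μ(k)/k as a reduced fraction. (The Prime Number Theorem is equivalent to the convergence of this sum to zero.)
Σ μ(k)/k = -9343595117515137578604221545686714814220917855566318160407897740846266/899557715467591630453369012945614634379252921727391775909918599930435715

Values of μ(k) for 1 ≤ k ≤ 184: μ(1) = 1, μ(2) = -1, μ(3) = -1, μ(5) = -1, μ(6) = 1, μ(7) = -1, μ(10) = 1, μ(11) = -1, μ(13) = -1, μ(14) = 1, μ(15) = 1, μ(17) = -1, μ(19) = -1, μ(21) = 1, μ(22) = 1, μ(23) = -1, μ(26) = 1, μ(29) = -1, μ(30) = -1, μ(31) = -1, μ(33) = 1, μ(34) = 1, μ(35) = 1, μ(37) = -1, μ(38) = 1, μ(39) = 1, μ(41) = -1, μ(42) = -1, μ(43) = -1, μ(46) = 1, μ(47) = -1, μ(51) = 1, μ(53) = -1, μ(55) = 1, μ(57) = 1, μ(58) = 1, μ(59) = -1, μ(61) = -1, μ(62) = 1, μ(65) = 1, μ(66) = -1, μ(67) = -1, μ(69) = 1, μ(70) = -1, μ(71) = -1, μ(73) = -1, μ(74) = 1, μ(77) = 1, μ(78) = -1, μ(79) = -1, μ(82) = 1, μ(83) = -1, μ(85) = 1, μ(86) = 1, μ(87) = 1, μ(89) = -1, μ(91) = 1, μ(93) = 1, μ(94) = 1, μ(95) = 1, μ(97) = -1, μ(101) = -1, μ(102) = -1, μ(103) = -1, μ(105) = -1, μ(106) = 1, μ(107) = -1, μ(109) = -1, μ(110) = -1, μ(111) = 1, μ(113) = -1, μ(114) = -1, μ(115) = 1, μ(118) = 1, μ(119) = 1, μ(122) = 1, μ(123) = 1, μ(127) = -1, μ(129) = 1, μ(130) = -1, μ(131) = -1, μ(133) = 1, μ(134) = 1, μ(137) = -1, μ(138) = -1, μ(139) = -1, μ(141) = 1, μ(142) = 1, μ(143) = 1, μ(145) = 1, μ(146) = 1, μ(149) = -1, μ(151) = -1, μ(154) = -1, μ(155) = 1, μ(157) = -1, μ(158) = 1, μ(159) = 1, μ(161) = 1, μ(163) = -1, μ(165) = -1, μ(166) = 1, μ(167) = -1, μ(170) = -1, μ(173) = -1, μ(174) = -1, μ(177) = 1, μ(178) = 1, μ(179) = -1, μ(181) = -1, μ(182) = -1, μ(183) = 1, with μ = 0 on non-squarefree integers. Summing μ(k)/k for k where μ(k) ≠ 0 gives -9343595117515137578604221545686714814220917855566318160407897740846266/899557715467591630453369012945614634379252921727391775909918599930435715 ≈ -0.0104. (PNT ⟺ this sum → 0 as n → ∞.)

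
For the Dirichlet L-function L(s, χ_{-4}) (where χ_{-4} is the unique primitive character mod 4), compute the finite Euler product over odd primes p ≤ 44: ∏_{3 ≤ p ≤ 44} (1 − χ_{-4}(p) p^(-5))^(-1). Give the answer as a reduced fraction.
∏ = 32740559305695385712389870979185370874149053476477367448414215/32866839245274949258617282425703153368289421339680491851218944

The odd primes p ≤ 44 are [3, 5, 7, 11, 13, 17, 19, 23, 29, 31, 37, 41, 43]. For each, χ(p) = 1 if p ≡ 1 mod 4, χ(p) = −1 if p ≡ 3 mod 4. Taking (1 − χ(p)/p^5)^(-1) = p^5/(p^5 − χ(p)): (1 − (-1)/3^5)^(-1) · (1 − (1)/5^5)^(-1) · (1 − (-1)/7^5)^(-1) · (1 − (-1)/11^5)^(-1) · (1 − (1)/13^5)^(-1) · (1 − (1)/17^5)^(-1) · (1 − (-1)/19^5)^(-1) · (1 − (-1)/23^5)^(-1) · (1 − (1)/29^5)^(-1) · (1 − (-1)/31^5)^(-1) · (1 − (1)/37^5)^(-1) · (1 − (1)/41^5)^(-1) · (1 − (-1)/43^5)^(-1) = 32740559305695385712389870979185370874149053476477367448414215/32866839245274949258617282425703153368289421339680491851218944.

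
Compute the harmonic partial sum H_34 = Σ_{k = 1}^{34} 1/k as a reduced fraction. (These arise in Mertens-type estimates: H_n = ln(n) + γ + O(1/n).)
H_34 = 54062195834749/13127595717600

Direct summation: H_34 = 1 + 1/2 + ... + 1/34. The least common denominator is lcm(1, ..., 34) = 144403552893600; over this denominator the numerator is 144403552893600 + 72201776446800 + 48134517631200 + 36100888223400 + 28880710578720 + 24067258815600 + 20629078984800 + 18050444111700 + 16044839210400 + 14440355289360 + 13127595717600 + 12033629407800 + 11107965607200 + 10314539492400 + 9626903526240 + 9025222055850 + 8494326640800 + 8022419605200 + 7600186994400 + 7220177644680 + 6876359661600 + 6563797858800 + 6278415343200 + 6016814703900 + 5776142115744 + 5553982803600 + 5348279736800 + 5157269746200 + 4979432858400 + 4813451763120 + 4658179125600 + 4512611027925 + 4375865239200 + 4247163320400 = 594684154182239, so H_34 = 594684154182239/144403552893600; reducing by gcd(594684154182239, 144403552893600) = 11 gives 54062195834749/13127595717600 ≈ 4.11821. (The PNT-adjacent estimate ln(34) + γ ≈ 4.10358 matches within O(1/n).)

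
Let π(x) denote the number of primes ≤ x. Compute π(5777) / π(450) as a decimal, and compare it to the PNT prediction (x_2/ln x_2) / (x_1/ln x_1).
π(5777)/π(450) = 757/87 ≈ 8.7011;  PNT prediction ≈ 9.0548.

π(450) = 87 and π(5777) = 757, so π(5777)/π(450) ≈ 8.7011. The PNT-predicted ratio is (5777/ln(5777)) / (450/ln(450)) ≈ 9.0548. The two agree to within a few percent, as expected.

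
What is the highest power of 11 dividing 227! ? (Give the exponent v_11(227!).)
v_11(227!) = 21

Legendre's formula: v_p(n!) = Σ_{k ≥ 1} ⌊n / p^k⌋. For p = 11, n = 227, the terms are:
  ⌊227/11^1⌋ = ⌊227/11⌋ = 20
  ⌊227/11^2⌋ = ⌊227/121⌋ = 1
(the next term ⌊227/11^3⌋ = 0, terminating the sum). Summing: v_11(227!) = 20 + 1 = 21.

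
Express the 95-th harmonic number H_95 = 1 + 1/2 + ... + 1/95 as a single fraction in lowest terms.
H_95 = 3691835092344109255246562280652279367381/718766754945489455304472257065075294400

Direct summation: H_95 = 1 + 1/2 + ... + 1/95. The least common denominator is lcm(1, ..., 95) = 718766754945489455304472257065075294400; over this denominator the numerator is 718766754945489455304472257065075294400 + 359383377472744727652236128532537647200 + 239588918315163151768157419021691764800 + 179691688736372363826118064266268823600 + 143753350989097891060894451413015058880 + 119794459157581575884078709510845882400 + 102680964992212779329210322437867899200 + 89845844368186181913059032133134411800 + 79862972771721050589385806340563921600 + 71876675494548945530447225706507529440 + 65342432267771768664042932460461390400 + 59897229578790787942039354755422941200 + 55289750380422265792651712081928868800 + 51340482496106389664605161218933949600 + 47917783663032630353631483804338352960 + 44922922184093090956529516066567205900 + 42280397349734673841439544533239723200 + 39931486385860525294692903170281960800 + 37829829207657339752866960898161857600 + 35938337747274472765223612853253764720 + 34226988330737593109736774145955966400 + 32671216133885884332021466230230695200 + 31250728475890845882803141611525012800 + 29948614789395393971019677377711470600 + 28750670197819578212178890282603011776 + 27644875190211132896325856040964434400 + 26620990923907016863128602113521307200 + 25670241248053194832302580609466974800 + 24785060515361705355326629553968113600 + 23958891831516315176815741902169176480 + 23186024353080305009821685711776622400 + 22461461092046545478264758033283602950 + 21780810755923922888014310820153796800 + 21140198674867336920719772266619861600 + 20536192998442555865842064487573579840 + 19965743192930262647346451585140980400 + 19426128512040255548769520461218251200 + 18914914603828669876433480449080928800 + 18429916793474088597550570693976289600 + 17969168873637236382611806426626882360 + 17530896462085108665962737977196958400 + 17113494165368796554868387072977983200 + 16715505928964871053592378071280820800 + 16335608066942942166010733115115347600 + 15972594554344210117877161268112784320 + 15625364237945422941401570805762506400 + 15292909679691265006478133129044155200 + 14974307394697696985509838688855735300 + 14668709284601825618458617491123985600 + 14375335098909789106089445141301505888 + 14093465783244891280479848177746574400 + 13822437595105566448162928020482217200 + 13561636885763951986876835038963684800 + 13310495461953508431564301056760653600 + 13068486453554353732808586492092278080 + 12835120624026597416151290304733487400 + 12609943069219113250955653632720619200 + 12392530257680852677663314776984056800 + 12182487371957448394991055204492801600 + 11979445915758157588407870951084588240 + 11783061556483433693515938640411070400 + 11593012176540152504910842855888311200 + 11408996110245864369912258048651988800 + 11230730546023272739132379016641801475 + 11057950076084453158530342416385773760 + 10890405377961961444007155410076898400 + 10727862014111782914992123239777243200 + 10570099337433668460359886133309930800 + 10416909491963615294267713870508337600 + 10268096499221277932921032243786789920 + 10123475421767457116964397986832046400 + 9982871596465131323673225792570490200 + 9846119930760129524718798041987332800 + 9713064256020127774384760230609125600 + 9583556732606526070726296760867670592 + 9457457301914334938216740224540464400 + 9334633181110252666291847494351627200 + 9214958396737044298775285346988144800 + 9098313353740372851955345026140193600 + 8984584436818618191305903213313441180 + 8873663641302338954376200704507102400 + 8765448231042554332981368988598479200 + 8659840421029993437403280205603316800 + 8556747082684398277434193536488991600 + 8456079469946934768287908906647944640 + 8357752964482435526796189035640410400 + 8261686838453901785108876517989371200 + 8167804033471471083005366557557673800 + 8076030954443701744994070304101969600 + 7986297277172105058938580634056392160 + 7898535768631752256093101725989838400 + 7812682118972711470700785402881253200 + 7728674784360101669940561903925540800 + 7646454839845632503239066564522077600 + 7565965841531467950573392179632371520 = 3691835092344109255246562280652279367381, so H_95 = 3691835092344109255246562280652279367381/718766754945489455304472257065075294400 (already in lowest terms) ≈ 5.13635. (The PNT-adjacent estimate ln(95) + γ ≈ 5.13109 matches within O(1/n).)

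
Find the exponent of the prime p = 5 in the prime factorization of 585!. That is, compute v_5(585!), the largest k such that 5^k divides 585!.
v_5(585!) = 144

Legendre's formula: v_p(n!) = Σ_{k ≥ 1} ⌊n / p^k⌋. For p = 5, n = 585, the terms are:
  ⌊585/5^1⌋ = ⌊585/5⌋ = 117
  ⌊585/5^2⌋ = ⌊585/25⌋ = 23
  ⌊585/5^3⌋ = ⌊585/125⌋ = 4
(the next term ⌊585/5^4⌋ = 0, terminating the sum). Summing: v_5(585!) = 117 + 23 + 4 = 144.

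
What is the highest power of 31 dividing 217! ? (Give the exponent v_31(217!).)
v_31(217!) = 7

Legendre's formula: v_p(n!) = Σ_{k ≥ 1} ⌊n / p^k⌋. For p = 31, n = 217, the terms are:
  ⌊217/31^1⌋ = ⌊217/31⌋ = 7
(the next term ⌊217/31^2⌋ = 0, terminating the sum). Summing: v_31(217!) = 7 = 7.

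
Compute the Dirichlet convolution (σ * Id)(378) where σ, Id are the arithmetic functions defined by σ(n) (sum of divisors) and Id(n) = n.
(σ * Id)(378) = 10650

Divisors of 378: [1, 2, 3, 6, 7, 9, 14, 18, 21, 27, 42, 54, 63, 126, 189, 378]. For each d | 378:
  d = 1: σ(1) · Id(378/1) = 1 · 378 = 378
  d = 2: σ(2) · Id(378/2) = 3 · 189 = 567
  d = 3: σ(3) · Id(378/3) = 4 · 126 = 504
  d = 6: σ(6) · Id(378/6) = 12 · 63 = 756
  d = 7: σ(7) · Id(378/7) = 8 · 54 = 432
  d = 9: σ(9) · Id(378/9) = 13 · 42 = 546
  d = 14: σ(14) · Id(378/14) = 24 · 27 = 648
  d = 18: σ(18) · Id(378/18) = 39 · 21 = 819
  d = 21: σ(21) · Id(378/21) = 32 · 18 = 576
  d = 27: σ(27) · Id(378/27) = 40 · 14 = 560
  d = 42: σ(42) · Id(378/42) = 96 · 9 = 864
  d = 54: σ(54) · Id(378/54) = 120 · 7 = 840
  d = 63: σ(63) · Id(378/63) = 104 · 6 = 624
  d = 126: σ(126) · Id(378/126) = 312 · 3 = 936
  d = 189: σ(189) · Id(378/189) = 320 · 2 = 640
  d = 378: σ(378) · Id(378/378) = 960 · 1 = 960
Summing: (σ * Id)(378) = 378 + 567 + 504 + 756 + 432 + 546 + 648 + 819 + 576 + 560 + 864 + 840 + 624 + 936 + 640 + 960 = 10650.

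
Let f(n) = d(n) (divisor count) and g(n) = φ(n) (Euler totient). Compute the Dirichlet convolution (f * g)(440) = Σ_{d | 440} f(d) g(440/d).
(d * φ)(440) = 1080

Divisors of 440: [1, 2, 4, 5, 8, 10, 11, 20, 22, 40, 44, 55, 88, 110, 220, 440]. For each d | 440:
  d = 1: d(1) · φ(440/1) = 1 · 160 = 160
  d = 2: d(2) · φ(440/2) = 2 · 80 = 160
  d = 4: d(4) · φ(440/4) = 3 · 40 = 120
  d = 5: d(5) · φ(440/5) = 2 · 40 = 80
  d = 8: d(8) · φ(440/8) = 4 · 40 = 160
  d = 10: d(10) · φ(440/10) = 4 · 20 = 80
  d = 11: d(11) · φ(440/11) = 2 · 16 = 32
  d = 20: d(20) · φ(440/20) = 6 · 10 = 60
  d = 22: d(22) · φ(440/22) = 4 · 8 = 32
  d = 40: d(40) · φ(440/40) = 8 · 10 = 80
  d = 44: d(44) · φ(440/44) = 6 · 4 = 24
  d = 55: d(55) · φ(440/55) = 4 · 4 = 16
  d = 88: d(88) · φ(440/88) = 8 · 4 = 32
  d = 110: d(110) · φ(440/110) = 8 · 2 = 16
  d = 220: d(220) · φ(440/220) = 12 · 1 = 12
  d = 440: d(440) · φ(440/440) = 16 · 1 = 16
Summing: (d * φ)(440) = 160 + 160 + 120 + 80 + 160 + 80 + 32 + 60 + 32 + 80 + 24 + 16 + 32 + 16 + 12 + 16 = 1080.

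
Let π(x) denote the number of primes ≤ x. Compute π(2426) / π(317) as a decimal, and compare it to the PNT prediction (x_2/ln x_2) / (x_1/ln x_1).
π(2426)/π(317) = 360/66 ≈ 5.4545;  PNT prediction ≈ 5.6547.

π(317) = 66 and π(2426) = 360, so π(2426)/π(317) ≈ 5.4545. The PNT-predicted ratio is (2426/ln(2426)) / (317/ln(317)) ≈ 5.6547. The two agree to within a few percent, as expected.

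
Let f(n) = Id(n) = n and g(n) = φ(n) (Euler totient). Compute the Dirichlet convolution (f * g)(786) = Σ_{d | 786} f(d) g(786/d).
(Id * φ)(786) = 3915

Divisors of 786: [1, 2, 3, 6, 131, 262, 393, 786]. For each d | 786:
  d = 1: Id(1) · φ(786/1) = 1 · 260 = 260
  d = 2: Id(2) · φ(786/2) = 2 · 260 = 520
  d = 3: Id(3) · φ(786/3) = 3 · 130 = 390
  d = 6: Id(6) · φ(786/6) = 6 · 130 = 780
  d = 131: Id(131) · φ(786/131) = 131 · 2 = 262
  d = 262: Id(262) · φ(786/262) = 262 · 2 = 524
  d = 393: Id(393) · φ(786/393) = 393 · 1 = 393
  d = 786: Id(786) · φ(786/786) = 786 · 1 = 786
Summing: (Id * φ)(786) = 260 + 520 + 390 + 780 + 262 + 524 + 393 + 786 = 3915.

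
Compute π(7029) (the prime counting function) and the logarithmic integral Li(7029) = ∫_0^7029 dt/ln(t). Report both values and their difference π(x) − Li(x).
π(7029) = 904;  Li(7029) ≈ 917.61;  π(x) − Li(x) ≈ -13.61.

Direct count of primes ≤ 7029 gives π(7029) = 904. Numerical evaluation of the logarithmic integral gives Li(7029) ≈ 917.61. The difference π(x) − Li(x) ≈ -13.61 is typically negative for small/moderate x (Li(x) overestimates), though Littlewood's theorem shows this sign changes infinitely often.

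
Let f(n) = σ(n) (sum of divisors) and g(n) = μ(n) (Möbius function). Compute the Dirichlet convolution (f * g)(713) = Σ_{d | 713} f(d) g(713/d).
(σ * μ)(713) = 713

Divisors of 713: [1, 23, 31, 713]. For each d | 713:
  d = 1: σ(1) · μ(713/1) = 1 · 1 = 1
  d = 23: σ(23) · μ(713/23) = 24 · -1 = -24
  d = 31: σ(31) · μ(713/31) = 32 · -1 = -32
  d = 713: σ(713) · μ(713/713) = 768 · 1 = 768
Summing: (σ * μ)(713) = 1 + -24 + -32 + 768 = 713.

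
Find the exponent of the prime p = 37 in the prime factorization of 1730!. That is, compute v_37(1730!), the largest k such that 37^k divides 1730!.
v_37(1730!) = 47

Legendre's formula: v_p(n!) = Σ_{k ≥ 1} ⌊n / p^k⌋. For p = 37, n = 1730, the terms are:
  ⌊1730/37^1⌋ = ⌊1730/37⌋ = 46
  ⌊1730/37^2⌋ = ⌊1730/1369⌋ = 1
(the next term ⌊1730/37^3⌋ = 0, terminating the sum). Summing: v_37(1730!) = 46 + 1 = 47.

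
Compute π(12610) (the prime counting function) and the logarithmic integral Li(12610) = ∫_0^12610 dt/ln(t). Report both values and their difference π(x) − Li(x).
π(12610) = 1505;  Li(12610) ≈ 1525.87;  π(x) − Li(x) ≈ -20.87.

Direct count of primes ≤ 12610 gives π(12610) = 1505. Numerical evaluation of the logarithmic integral gives Li(12610) ≈ 1525.87. The difference π(x) − Li(x) ≈ -20.87 is typically negative for small/moderate x (Li(x) overestimates), though Littlewood's theorem shows this sign changes infinitely often.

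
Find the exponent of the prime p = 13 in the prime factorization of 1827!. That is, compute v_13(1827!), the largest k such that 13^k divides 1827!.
v_13(1827!) = 150

Legendre's formula: v_p(n!) = Σ_{k ≥ 1} ⌊n / p^k⌋. For p = 13, n = 1827, the terms are:
  ⌊1827/13^1⌋ = ⌊1827/13⌋ = 140
  ⌊1827/13^2⌋ = ⌊1827/169⌋ = 10
(the next term ⌊1827/13^3⌋ = 0, terminating the sum). Summing: v_13(1827!) = 140 + 10 = 150.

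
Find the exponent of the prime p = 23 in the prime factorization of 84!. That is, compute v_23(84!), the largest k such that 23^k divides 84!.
v_23(84!) = 3

Legendre's formula: v_p(n!) = Σ_{k ≥ 1} ⌊n / p^k⌋. For p = 23, n = 84, the terms are:
  ⌊84/23^1⌋ = ⌊84/23⌋ = 3
(the next term ⌊84/23^2⌋ = 0, terminating the sum). Summing: v_23(84!) = 3 = 3.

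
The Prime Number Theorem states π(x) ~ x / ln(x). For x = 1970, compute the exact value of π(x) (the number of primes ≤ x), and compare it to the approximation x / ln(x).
π(1970) = 297;  x/ln(x) ≈ 259.70;  relative error ≈ 12.56%.

Directly count primes up to 1970: π(1970) = 297. The PNT approximation gives 1970/ln(1970) ≈ 1970/7.58579 ≈ 259.70. Relative error (π(x) − x/ln(x)) / π(x) ≈ 12.56%; the approximation is known to undercount slightly (Li(x) is a better estimate).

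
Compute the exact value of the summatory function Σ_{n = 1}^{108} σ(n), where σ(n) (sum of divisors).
Σ_{n ≤ 108} σ(n) = 9673

Compute σ(n) for each 1 ≤ n ≤ 108: σ(1) = 1, σ(2) = 3, σ(3) = 4, σ(4) = 7, σ(5) = 6, σ(6) = 12, σ(7) = 8, σ(8) = 15, σ(9) = 13, σ(10) = 18, σ(11) = 12, σ(12) = 28, σ(13) = 14, σ(14) = 24, σ(15) = 24, σ(16) = 31, σ(17) = 18, σ(18) = 39, σ(19) = 20, σ(20) = 42, σ(21) = 32, σ(22) = 36, σ(23) = 24, σ(24) = 60, σ(25) = 31, σ(26) = 42, σ(27) = 40, σ(28) = 56, σ(29) = 30, σ(30) = 72, σ(31) = 32, σ(32) = 63, σ(33) = 48, σ(34) = 54, σ(35) = 48, σ(36) = 91, σ(37) = 38, σ(38) = 60, σ(39) = 56, σ(40) = 90, σ(41) = 42, σ(42) = 96, σ(43) = 44, σ(44) = 84, σ(45) = 78, σ(46) = 72, σ(47) = 48, σ(48) = 124, σ(49) = 57, σ(50) = 93, σ(51) = 72, σ(52) = 98, σ(53) = 54, σ(54) = 120, σ(55) = 72, σ(56) = 120, σ(57) = 80, σ(58) = 90, σ(59) = 60, σ(60) = 168, σ(61) = 62, σ(62) = 96, σ(63) = 104, σ(64) = 127, σ(65) = 84, σ(66) = 144, σ(67) = 68, σ(68) = 126, σ(69) = 96, σ(70) = 144, σ(71) = 72, σ(72) = 195, σ(73) = 74, σ(74) = 114, σ(75) = 124, σ(76) = 140, σ(77) = 96, σ(78) = 168, σ(79) = 80, σ(80) = 186, σ(81) = 121, σ(82) = 126, σ(83) = 84, σ(84) = 224, σ(85) = 108, σ(86) = 132, σ(87) = 120, σ(88) = 180, σ(89) = 90, σ(90) = 234, σ(91) = 112, σ(92) = 168, σ(93) = 128, σ(94) = 144, σ(95) = 120, σ(96) = 252, σ(97) = 98, σ(98) = 171, σ(99) = 156, σ(100) = 217, σ(101) = 102, σ(102) = 216, σ(103) = 104, σ(104) = 210, σ(105) = 192, σ(106) = 162, σ(107) = 108, σ(108) = 280. Summing all 108 values: 9673. (Average order: Σ_{n ≤ x} σ(n) ~ (π²/12) x². For x = 108, (π²/12)·108² ≈ 9593.26.)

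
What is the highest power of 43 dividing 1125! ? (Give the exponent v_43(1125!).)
v_43(1125!) = 26

Legendre's formula: v_p(n!) = Σ_{k ≥ 1} ⌊n / p^k⌋. For p = 43, n = 1125, the terms are:
  ⌊1125/43^1⌋ = ⌊1125/43⌋ = 26
(the next term ⌊1125/43^2⌋ = 0, terminating the sum). Summing: v_43(1125!) = 26 = 26.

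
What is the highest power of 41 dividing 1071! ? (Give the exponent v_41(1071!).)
v_41(1071!) = 26

Legendre's formula: v_p(n!) = Σ_{k ≥ 1} ⌊n / p^k⌋. For p = 41, n = 1071, the terms are:
  ⌊1071/41^1⌋ = ⌊1071/41⌋ = 26
(the next term ⌊1071/41^2⌋ = 0, terminating the sum). Summing: v_41(1071!) = 26 = 26.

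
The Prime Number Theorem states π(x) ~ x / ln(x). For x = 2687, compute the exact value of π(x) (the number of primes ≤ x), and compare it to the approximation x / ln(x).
π(2687) = 390;  x/ln(x) ≈ 340.29;  relative error ≈ 12.75%.

Directly count primes up to 2687: π(2687) = 390. The PNT approximation gives 2687/ln(2687) ≈ 2687/7.89618 ≈ 340.29. Relative error (π(x) − x/ln(x)) / π(x) ≈ 12.75%; the approximation is known to undercount slightly (Li(x) is a better estimate).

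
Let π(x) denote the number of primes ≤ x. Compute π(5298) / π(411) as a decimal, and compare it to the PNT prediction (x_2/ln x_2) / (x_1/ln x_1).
π(5298)/π(411) = 702/80 ≈ 8.7750;  PNT prediction ≈ 9.0475.

π(411) = 80 and π(5298) = 702, so π(5298)/π(411) ≈ 8.7750. The PNT-predicted ratio is (5298/ln(5298)) / (411/ln(411)) ≈ 9.0475. The two agree to within a few percent, as expected.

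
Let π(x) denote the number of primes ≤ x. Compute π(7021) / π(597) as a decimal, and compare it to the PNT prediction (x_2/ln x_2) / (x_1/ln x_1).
π(7021)/π(597) = 903/108 ≈ 8.3611;  PNT prediction ≈ 8.4876.

π(597) = 108 and π(7021) = 903, so π(7021)/π(597) ≈ 8.3611. The PNT-predicted ratio is (7021/ln(7021)) / (597/ln(597)) ≈ 8.4876. The two agree to within a few percent, as expected.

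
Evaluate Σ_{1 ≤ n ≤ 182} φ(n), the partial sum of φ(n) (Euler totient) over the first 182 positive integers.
Σ_{n ≤ 182} φ(n) = 10132

Compute φ(n) for each 1 ≤ n ≤ 182: φ(1) = 1, φ(2) = 1, φ(3) = 2, φ(4) = 2, φ(5) = 4, φ(6) = 2, φ(7) = 6, φ(8) = 4, φ(9) = 6, φ(10) = 4, φ(11) = 10, φ(12) = 4, φ(13) = 12, φ(14) = 6, φ(15) = 8, φ(16) = 8, φ(17) = 16, φ(18) = 6, φ(19) = 18, φ(20) = 8, φ(21) = 12, φ(22) = 10, φ(23) = 22, φ(24) = 8, φ(25) = 20, φ(26) = 12, φ(27) = 18, φ(28) = 12, φ(29) = 28, φ(30) = 8, φ(31) = 30, φ(32) = 16, φ(33) = 20, φ(34) = 16, φ(35) = 24, φ(36) = 12, φ(37) = 36, φ(38) = 18, φ(39) = 24, φ(40) = 16, φ(41) = 40, φ(42) = 12, φ(43) = 42, φ(44) = 20, φ(45) = 24, φ(46) = 22, φ(47) = 46, φ(48) = 16, φ(49) = 42, φ(50) = 20, φ(51) = 32, φ(52) = 24, φ(53) = 52, φ(54) = 18, φ(55) = 40, φ(56) = 24, φ(57) = 36, φ(58) = 28, φ(59) = 58, φ(60) = 16, φ(61) = 60, φ(62) = 30, φ(63) = 36, φ(64) = 32, φ(65) = 48, φ(66) = 20, φ(67) = 66, φ(68) = 32, φ(69) = 44, φ(70) = 24, φ(71) = 70, φ(72) = 24, φ(73) = 72, φ(74) = 36, φ(75) = 40, φ(76) = 36, φ(77) = 60, φ(78) = 24, φ(79) = 78, φ(80) = 32, φ(81) = 54, φ(82) = 40, φ(83) = 82, φ(84) = 24, φ(85) = 64, φ(86) = 42, φ(87) = 56, φ(88) = 40, φ(89) = 88, φ(90) = 24, φ(91) = 72, φ(92) = 44, φ(93) = 60, φ(94) = 46, φ(95) = 72, φ(96) = 32, φ(97) = 96, φ(98) = 42, φ(99) = 60, φ(100) = 40, φ(101) = 100, φ(102) = 32, φ(103) = 102, φ(104) = 48, φ(105) = 48, φ(106) = 52, φ(107) = 106, φ(108) = 36, φ(109) = 108, φ(110) = 40, φ(111) = 72, φ(112) = 48, φ(113) = 112, φ(114) = 36, φ(115) = 88, φ(116) = 56, φ(117) = 72, φ(118) = 58, φ(119) = 96, φ(120) = 32, φ(121) = 110, φ(122) = 60, φ(123) = 80, φ(124) = 60, φ(125) = 100, φ(126) = 36, φ(127) = 126, φ(128) = 64, φ(129) = 84, φ(130) = 48, φ(131) = 130, φ(132) = 40, φ(133) = 108, φ(134) = 66, φ(135) = 72, φ(136) = 64, φ(137) = 136, φ(138) = 44, φ(139) = 138, φ(140) = 48, φ(141) = 92, φ(142) = 70, φ(143) = 120, φ(144) = 48, φ(145) = 112, φ(146) = 72, φ(147) = 84, φ(148) = 72, φ(149) = 148, φ(150) = 40, φ(151) = 150, φ(152) = 72, φ(153) = 96, φ(154) = 60, φ(155) = 120, φ(156) = 48, φ(157) = 156, φ(158) = 78, φ(159) = 104, φ(160) = 64, φ(161) = 132, φ(162) = 54, φ(163) = 162, φ(164) = 80, φ(165) = 80, φ(166) = 82, φ(167) = 166, φ(168) = 48, φ(169) = 156, φ(170) = 64, φ(171) = 108, φ(172) = 84, φ(173) = 172, φ(174) = 56, φ(175) = 120, φ(176) = 80, φ(177) = 116, φ(178) = 88, φ(179) = 178, φ(180) = 48, φ(181) = 180, φ(182) = 72. Summing all 182 values: 10132. (Average order: Σ_{n ≤ x} φ(n) ~ (3/π²) x². For x = 182, (3/π²)·182² ≈ 10068.49.)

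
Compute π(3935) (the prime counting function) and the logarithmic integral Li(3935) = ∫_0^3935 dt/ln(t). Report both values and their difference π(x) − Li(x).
π(3935) = 546;  Li(3935) ≈ 557.52;  π(x) − Li(x) ≈ -11.52.

Direct count of primes ≤ 3935 gives π(3935) = 546. Numerical evaluation of the logarithmic integral gives Li(3935) ≈ 557.52. The difference π(x) − Li(x) ≈ -11.52 is typically negative for small/moderate x (Li(x) overestimates), though Littlewood's theorem shows this sign changes infinitely often.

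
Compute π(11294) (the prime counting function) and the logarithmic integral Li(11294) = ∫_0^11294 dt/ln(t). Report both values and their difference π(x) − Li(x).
π(11294) = 1365;  Li(11294) ≈ 1385.69;  π(x) − Li(x) ≈ -20.69.

Direct count of primes ≤ 11294 gives π(11294) = 1365. Numerical evaluation of the logarithmic integral gives Li(11294) ≈ 1385.69. The difference π(x) − Li(x) ≈ -20.69 is typically negative for small/moderate x (Li(x) overestimates), though Littlewood's theorem shows this sign changes infinitely often.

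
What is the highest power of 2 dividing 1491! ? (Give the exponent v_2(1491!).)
v_2(1491!) = 1484

Legendre's formula: v_p(n!) = Σ_{k ≥ 1} ⌊n / p^k⌋. For p = 2, n = 1491, the terms are:
  ⌊1491/2^1⌋ = ⌊1491/2⌋ = 745
  ⌊1491/2^2⌋ = ⌊1491/4⌋ = 372
  ⌊1491/2^3⌋ = ⌊1491/8⌋ = 186
  ⌊1491/2^4⌋ = ⌊1491/16⌋ = 93
  ⌊1491/2^5⌋ = ⌊1491/32⌋ = 46
  ⌊1491/2^6⌋ = ⌊1491/64⌋ = 23
  ⌊1491/2^7⌋ = ⌊1491/128⌋ = 11
  ⌊1491/2^8⌋ = ⌊1491/256⌋ = 5
  ⌊1491/2^9⌋ = ⌊1491/512⌋ = 2
  ⌊1491/2^10⌋ = ⌊1491/1024⌋ = 1
(the next term ⌊1491/2^11⌋ = 0, terminating the sum). Summing: v_2(1491!) = 745 + 372 + 186 + 93 + 46 + 23 + 11 + 5 + 2 + 1 = 1484.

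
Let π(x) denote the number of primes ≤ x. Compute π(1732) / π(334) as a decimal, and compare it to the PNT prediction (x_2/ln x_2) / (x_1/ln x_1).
π(1732)/π(334) = 269/67 ≈ 4.0149;  PNT prediction ≈ 4.0411.

π(334) = 67 and π(1732) = 269, so π(1732)/π(334) ≈ 4.0149. The PNT-predicted ratio is (1732/ln(1732)) / (334/ln(334)) ≈ 4.0411. The two agree to within a few percent, as expected.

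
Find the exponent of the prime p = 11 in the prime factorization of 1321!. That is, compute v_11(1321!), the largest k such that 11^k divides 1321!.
v_11(1321!) = 130

Legendre's formula: v_p(n!) = Σ_{k ≥ 1} ⌊n / p^k⌋. For p = 11, n = 1321, the terms are:
  ⌊1321/11^1⌋ = ⌊1321/11⌋ = 120
  ⌊1321/11^2⌋ = ⌊1321/121⌋ = 10
(the next term ⌊1321/11^3⌋ = 0, terminating the sum). Summing: v_11(1321!) = 120 + 10 = 130.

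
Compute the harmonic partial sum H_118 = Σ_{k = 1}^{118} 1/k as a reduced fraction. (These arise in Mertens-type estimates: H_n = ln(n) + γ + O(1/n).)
H_118 = 93018884434841482250701215017315081260434614082769/17379782769567790172972927968296006432665936992320

Direct summation: H_118 = 1 + 1/2 + ... + 1/118. The least common denominator is lcm(1, ..., 118) = 955888052326228459513511038256280353796626534577600; over this denominator the numerator is 955888052326228459513511038256280353796626534577600 + 477944026163114229756755519128140176898313267288800 + 318629350775409486504503679418760117932208844859200 + 238972013081557114878377759564070088449156633644400 + 191177610465245691902702207651256070759325306915520 + 159314675387704743252251839709380058966104422429600 + 136555436046604065644787291179468621970946647796800 + 119486006540778557439188879782035044224578316822200 + 106209783591803162168167893139586705977402948286400 + 95588805232622845951351103825628035379662653457760 + 86898913847838950864864639841480032163329684961600 + 79657337693852371626125919854690029483052211214800 + 73529850178940650731808541404329257984355887275200 + 68277718023302032822393645589734310985473323898400 + 63725870155081897300900735883752023586441768971840 + 59743003270389278719594439891017522112289158411100 + 56228708960366379971383002250369432576272149092800 + 53104891795901581084083946569793352988701474143200 + 50309897490854129448079528329277913357717186030400 + 47794402616311422975675551912814017689831326728880 + 45518478682201355214929097059822873990315549265600 + 43449456923919475432432319920740016081664842480800 + 41560350101140367804935262532881754512896805851200 + 39828668846926185813062959927345014741526105607400 + 38235522093049138380540441530251214151865061383104 + 36764925089470325365904270702164628992177943637600 + 35403261197267720722722631046528901992467649428800 + 34138859011651016411196822794867155492736661949200 + 32961656976766498603914173732975184613676777054400 + 31862935077540948650450367941876011793220884485920 + 30835098462136401919790678653428398509568597889600 + 29871501635194639359797219945508761056144579205550 + 28966304615946316954954879947160010721109894987200 + 28114354480183189985691501125184716288136074546400 + 27311087209320813128957458235893724394189329559360 + 26552445897950790542041973284896676494350737071600 + 25834812225033201608473271304223793345854771204800 + 25154948745427064724039764164638956678858593015200 + 24509950059646883577269513801443085994785295758400 + 23897201308155711487837775956407008844915663364440 + 23314342739664108768622220445275130580405525233600 + 22759239341100677607464548529911436995157774632800 + 22229954705261126965430489261773961716200617083200 + 21724728461959737716216159960370008040832421240400 + 21241956718360632433633578627917341195480589657280 + 20780175050570183902467631266440877256448402925600 + 20338043666515499138585341239495326676523968820800 + 19914334423463092906531479963672507370763052803700 + 19507919435229152234969613025638374567278092542400 + 19117761046524569190270220765125607075932530691552 + 18742902986788793323794334083456477525424049697600 + 18382462544735162682952135351082314496088971818800 + 18035623628796763387047378080307176486728802539200 + 17701630598633860361361315523264450996233824714400 + 17379782769567790172972927968296006432665936992320 + 17069429505825508205598411397433577746368330974600 + 16769965830284709816026509443092637785905728676800 + 16480828488383249301957086866487592306838388527200 + 16201492412308956940906966750106446674519093806400 + 15931467538770474325225183970938005896610442242960 + 15670295939774237041205098987807874652403713681600 + 15417549231068200959895339326714199254784298944800 + 15172826227400451738309699019940957996771849755200 + 14935750817597319679898609972754380528072289602775 + 14705970035788130146361708280865851596871177455040 + 14483152307973158477477439973580005360554947493600 + 14266985855615350141992702063526572444725769172800 + 14057177240091594992845750562592358144068037273200 + 13853450033713455934978420844293918170965601950400 + 13655543604660406564478729117946862197094664779680 + 13463212004594767035401563919102540194318683585600 + 13276222948975395271020986642448338247175368535800 + 13094356881181211774157685455565484298583925131200 + 12917406112516600804236635652111896672927385602400 + 12745174031016379460180147176750404717288353794368 + 12577474372713532362019882082319478339429296507600 + 12414130549691278694980662834497147451904240708800 + 12254975029823441788634756900721542997392647879200 + 12099848763623145057133051117168105744261095374400 + 11948600654077855743918887978203504422457831682220 + 11801087065755906907574210348842967330822549809600 + 11657171369832054384311110222637565290202762616800 + 11516723522002752524259169135617835587911163067200 + 11379619670550338803732274264955718497578887316400 + 11245741792073275994276600450073886515254429818560 + 11114977352630563482715244630886980858100308541600 + 10987218992255499534638057910991728204558925684800 + 10862364230979868858108079980185004020416210620200 + 10740315194676724264196753238834610716816028478400 + 10620978359180316216816789313958670597740294828640 + 10504264311277235818829791629189893997765126753600 + 10390087525285091951233815633220438628224201462800 + 10278366154045467306596892884476132836522865963200 + 10169021833257749569292670619747663338261984410400 + 10061979498170825889615905665855582671543437206080 + 9957167211731546453265739981836253685381526401850 + 9854516003363179994984649878930725296872438500800 + 9753959717614576117484806512819187283639046271200 + 9655434871982105651651626649053336907036631662400 + 9558880523262284595135110382562803537966265345776 + 9464238141843846133797138992636439146501252817600 + 9371451493394396661897167041728238762712024848800 + 9280466527439111257412728526760003434918704219200 + 9191231272367581341476067675541157248044485909400 + 9103695736440271042985819411964574798063109853120 + 9017811814398381693523689040153588243364401269600 + 8933533199310546350593561105198881811183425556800 + 8850815299316930180680657761632225498116912357200 + 8769615158956224399206523286754865631161711326400 + 8689891384783895086486463984148003216332968496160 + 8611604075011067202824423768074597781951590401600 + 8534714752912754102799205698716788873184165487300 + 8459186303771933270031071135011330564571916235200 + 8384982915142354908013254721546318892952864338400 + 8312070020228073560987052506576350902579361170240 + 8240414244191624650978543433243796153419194263600 + 8169983353215627859089837933814361998261765252800 + 8100746206154478470453483375053223337259546903200 = 5116038643916281523788566825952329469323903774552295, so H_118 = 5116038643916281523788566825952329469323903774552295/955888052326228459513511038256280353796626534577600; reducing by gcd(5116038643916281523788566825952329469323903774552295, 955888052326228459513511038256280353796626534577600) = 55 gives 93018884434841482250701215017315081260434614082769/17379782769567790172972927968296006432665936992320 ≈ 5.35213. (The PNT-adjacent estimate ln(118) + γ ≈ 5.34790 matches within O(1/n).)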